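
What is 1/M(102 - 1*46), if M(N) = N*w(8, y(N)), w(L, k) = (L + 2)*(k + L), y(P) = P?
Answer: 1/35840 ≈ 2.7902e-5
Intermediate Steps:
w(L, k) = (2 + L)*(L + k)
M(N) = N*(80 + 10*N) (M(N) = N*(8² + 2*8 + 2*N + 8*N) = N*(64 + 16 + 2*N + 8*N) = N*(80 + 10*N))
1/M(102 - 1*46) = 1/(10*(102 - 1*46)*(8 + (102 - 1*46))) = 1/(10*(102 - 46)*(8 + (102 - 46))) = 1/(10*56*(8 + 56)) = 1/(10*56*64) = 1/35840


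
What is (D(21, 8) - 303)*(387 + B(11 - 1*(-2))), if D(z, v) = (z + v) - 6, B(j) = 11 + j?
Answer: -115080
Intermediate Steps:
D(z, v) = -6 + v + z (D(z, v) = (v + z) - 6 = -6 + v + z)
(D(21, 8) - 303)*(387 + B(11 - 1*(-2))) = ((-6 + 8 + 21) - 303)*(387 + (11 + (11 - 1*(-2)))) = (23 - 303)*(387 + (11 + (11 + 2))) = -280*(387 + (11 + 13)) = -280*(387 + 24) = -280*411 = -115080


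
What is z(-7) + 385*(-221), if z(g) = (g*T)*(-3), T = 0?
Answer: -85085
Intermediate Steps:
z(g) = 0 (z(g) = (g*0)*(-3) = 0*(-3) = 0)
z(-7) + 385*(-221) = 0 + 385*(-221) = 0 - 85085 = -85085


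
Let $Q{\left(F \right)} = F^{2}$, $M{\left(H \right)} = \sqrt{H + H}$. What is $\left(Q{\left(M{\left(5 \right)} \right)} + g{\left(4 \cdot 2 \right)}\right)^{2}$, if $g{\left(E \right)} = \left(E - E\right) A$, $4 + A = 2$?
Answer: $100$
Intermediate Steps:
$M{\left(H \right)} = \sqrt{2} \sqrt{H}$ ($M{\left(H \right)} = \sqrt{2 H} = \sqrt{2} \sqrt{H}$)
$A = -2$ ($A = -4 + 2 = -2$)
$g{\left(E \right)} = 0$ ($g{\left(E \right)} = \left(E - E\right) \left(-2\right) = 0 \left(-2\right) = 0$)
$\left(Q{\left(M{\left(5 \right)} \right)} + g{\left(4 \cdot 2 \right)}\right)^{2} = \left(\left(\sqrt{2} \sqrt{5}\right)^{2} + 0\right)^{2} = \left(\left(\sqrt{10}\right)^{2} + 0\right)^{2} = \left(10 + 0\right)^{2} = 10^{2} = 100$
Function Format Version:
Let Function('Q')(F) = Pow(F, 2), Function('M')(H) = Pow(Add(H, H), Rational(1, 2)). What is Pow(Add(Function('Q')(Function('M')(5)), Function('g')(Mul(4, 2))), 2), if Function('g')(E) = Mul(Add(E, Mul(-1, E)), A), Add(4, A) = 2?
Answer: 100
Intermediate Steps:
Function('M')(H) = Mul(Pow(2, Rational(1, 2)), Pow(H, Rational(1, 2))) (Function('M')(H) = Pow(Mul(2, H), Rational(1, 2)) = Mul(Pow(2, Rational(1, 2)), Pow(H, Rational(1, 2))))
A = -2 (A = Add(-4, 2) = -2)
Function('g')(E) = 0 (Function('g')(E) = Mul(Add(E, Mul(-1, E)), -2) = Mul(0, -2) = 0)
Pow(Add(Function('Q')(Function('M')(5)), Function('g')(Mul(4, 2))), 2) = Pow(Add(Pow(Mul(Pow(2, Rational(1, 2)), Pow(5, Rational(1, 2))), 2), 0), 2) = Pow(Add(Pow(Pow(10, Rational(1, 2)), 2), 0), 2) = Pow(Add(10, 0), 2) = Pow(10, 2) = 100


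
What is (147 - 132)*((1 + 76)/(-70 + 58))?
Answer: -385/4 ≈ -96.250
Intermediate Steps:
(147 - 132)*((1 + 76)/(-70 + 58)) = 15*(77/(-12)) = 15*(77*(-1/12)) = 15*(-77/12) = -385/4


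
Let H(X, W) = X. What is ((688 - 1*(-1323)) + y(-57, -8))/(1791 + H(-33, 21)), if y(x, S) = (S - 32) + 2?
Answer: 1973/1758 ≈ 1.1223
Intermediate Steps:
y(x, S) = -30 + S (y(x, S) = (-32 + S) + 2 = -30 + S)
((688 - 1*(-1323)) + y(-57, -8))/(1791 + H(-33, 21)) = ((688 - 1*(-1323)) + (-30 - 8))/(1791 - 33) = ((688 + 1323) - 38)/1758 = (2011 - 38)*(1/1758) = 1973*(1/1758) = 1973/1758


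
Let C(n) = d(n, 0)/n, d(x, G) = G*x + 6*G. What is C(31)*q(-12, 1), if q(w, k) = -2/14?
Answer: 0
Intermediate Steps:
q(w, k) = -1/7 (q(w, k) = -2*1/14 = -1/7)
d(x, G) = 6*G + G*x
C(n) = 0 (C(n) = (0*(6 + n))/n = 0/n = 0)
C(31)*q(-12, 1) = 0*(-1/7) = 0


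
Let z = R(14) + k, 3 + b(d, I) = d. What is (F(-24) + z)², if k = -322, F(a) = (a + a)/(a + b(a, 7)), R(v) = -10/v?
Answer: 1466200681/14161 ≈ 1.0354e+5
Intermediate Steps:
b(d, I) = -3 + d
F(a) = 2*a/(-3 + 2*a) (F(a) = (a + a)/(a + (-3 + a)) = (2*a)/(-3 + 2*a) = 2*a/(-3 + 2*a))
z = -2259/7 (z = -10/14 - 322 = -10*1/14 - 322 = -5/7 - 322 = -2259/7 ≈ -322.71)
(F(-24) + z)² = (2*(-24)/(-3 + 2*(-24)) - 2259/7)² = (2*(-24)/(-3 - 48) - 2259/7)² = (2*(-24)/(-51) - 2259/7)² = (2*(-24)*(-1/51) - 2259/7)² = (16/17 - 2259/7)² = (-38291/119)² = 1466200681/14161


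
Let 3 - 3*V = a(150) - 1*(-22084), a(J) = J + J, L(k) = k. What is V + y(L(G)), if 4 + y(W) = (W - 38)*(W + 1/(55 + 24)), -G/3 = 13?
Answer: -1057567/237 ≈ -4462.3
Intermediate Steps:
G = -39 (G = -3*13 = -39)
a(J) = 2*J
y(W) = -4 + (-38 + W)*(1/79 + W) (y(W) = -4 + (W - 38)*(W + 1/(55 + 24)) = -4 + (-38 + W)*(W + 1/79) = -4 + (-38 + W)*(1/79 + W))
V = -22381/3 (V = 1 - (2*150 - 1*(-22084))/3 = 1 - (300 + 22084)/3 = 1 - ⅓*22384 = 1 - 22384/3 = -22381/3 ≈ -7460.3)
V + y(L(G)) = -22381/3 + (-354/79 + (-39)² - 3001/79*(-39)) = -22381/3 + (-354/79 + 1521 + 117039/79) = -22381/3 + 236844/79 = -1057567/237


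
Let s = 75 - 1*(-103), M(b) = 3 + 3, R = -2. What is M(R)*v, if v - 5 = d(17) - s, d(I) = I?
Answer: -936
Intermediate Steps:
M(b) = 6
s = 178 (s = 75 + 103 = 178)
v = -156 (v = 5 + (17 - 1*178) = 5 + (17 - 178) = 5 - 161 = -156)
M(R)*v = 6*(-156) = -936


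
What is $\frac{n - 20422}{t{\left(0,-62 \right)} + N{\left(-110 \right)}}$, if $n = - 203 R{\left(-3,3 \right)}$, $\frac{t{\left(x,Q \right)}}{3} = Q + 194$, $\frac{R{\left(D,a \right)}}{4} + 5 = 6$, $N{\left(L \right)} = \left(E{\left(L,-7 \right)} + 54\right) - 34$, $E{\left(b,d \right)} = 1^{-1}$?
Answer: $- \frac{7078}{139} \approx -50.921$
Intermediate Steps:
$E{\left(b,d \right)} = 1$
$N{\left(L \right)} = 21$ ($N{\left(L \right)} = \left(1 + 54\right) - 34 = 55 - 34 = 21$)
$R{\left(D,a \right)} = 4$ ($R{\left(D,a \right)} = -20 + 4 \cdot 6 = -20 + 24 = 4$)
$t{\left(x,Q \right)} = 582 + 3 Q$ ($t{\left(x,Q \right)} = 3 \left(Q + 194\right) = 3 \left(194 + Q\right) = 582 + 3 Q$)
$n = -812$ ($n = \left(-203\right) 4 = -812$)
$\frac{n - 20422}{t{\left(0,-62 \right)} + N{\left(-110 \right)}} = \frac{-812 - 20422}{\left(582 + 3 \left(-62\right)\right) + 21} = - \frac{21234}{\left(582 - 186\right) + 21} = - \frac{21234}{396 + 21} = - \frac{21234}{417} = \left(-21234\right) \frac{1}{417} = - \frac{7078}{139}$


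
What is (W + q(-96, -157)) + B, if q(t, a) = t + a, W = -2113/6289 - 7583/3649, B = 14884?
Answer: 335704996167/22948561 ≈ 14629.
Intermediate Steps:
W = -55399824/22948561 (W = -2113*1/6289 - 7583*1/3649 = -2113/6289 - 7583/3649 = -55399824/22948561 ≈ -2.4141)
q(t, a) = a + t
(W + q(-96, -157)) + B = (-55399824/22948561 + (-157 - 96)) + 14884 = (-55399824/22948561 - 253) + 14884 = -5861385757/22948561 + 14884 = 335704996167/22948561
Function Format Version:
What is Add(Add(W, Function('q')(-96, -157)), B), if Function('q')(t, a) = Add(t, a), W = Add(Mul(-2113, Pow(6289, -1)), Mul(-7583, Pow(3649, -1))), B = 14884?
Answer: Rational(335704996167, 22948561) ≈ 14629.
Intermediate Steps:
W = Rational(-55399824, 22948561) (W = Add(Mul(-2113, Rational(1, 6289)), Mul(-7583, Rational(1, 3649))) = Add(Rational(-2113, 6289), Rational(-7583, 3649)) = Rational(-55399824, 22948561) ≈ -2.4141)
Function('q')(t, a) = Add(a, t)
Add(Add(W, Function('q')(-96, -157)), B) = Add(Add(Rational(-55399824, 22948561), Add(-157, -96)), 14884) = Add(Add(Rational(-55399824, 22948561), -253), 14884) = Add(Rational(-5861385757, 22948561), 14884) = Rational(335704996167, 22948561)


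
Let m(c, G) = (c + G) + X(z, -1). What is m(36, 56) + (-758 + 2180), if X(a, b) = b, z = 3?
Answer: 1513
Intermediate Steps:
m(c, G) = -1 + G + c (m(c, G) = (c + G) - 1 = (G + c) - 1 = -1 + G + c)
m(36, 56) + (-758 + 2180) = (-1 + 56 + 36) + (-758 + 2180) = 91 + 1422 = 1513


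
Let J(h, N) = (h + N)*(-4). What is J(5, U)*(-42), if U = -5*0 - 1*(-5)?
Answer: 1680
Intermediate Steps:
U = 5 (U = 0 + 5 = 5)
J(h, N) = -4*N - 4*h (J(h, N) = (N + h)*(-4) = -4*N - 4*h)
J(5, U)*(-42) = (-4*5 - 4*5)*(-42) = (-20 - 20)*(-42) = -40*(-42) = 1680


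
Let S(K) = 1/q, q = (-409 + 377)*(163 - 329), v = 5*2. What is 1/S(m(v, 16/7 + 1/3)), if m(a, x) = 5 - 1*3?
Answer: 5312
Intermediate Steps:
v = 10
m(a, x) = 2 (m(a, x) = 5 - 3 = 2)
q = 5312 (q = -32*(-166) = 5312)
S(K) = 1/5312
1/S(m(v, 16/7 + 1/3)) = 1/(1/5312) = 5312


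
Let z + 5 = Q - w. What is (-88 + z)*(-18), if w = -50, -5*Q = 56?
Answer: 4878/5 ≈ 975.60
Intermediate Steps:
Q = -56/5 (Q = -1/5*56 = -56/5 ≈ -11.200)
z = 169/5 (z = -5 + (-56/5 - 1*(-50)) = -5 + (-56/5 + 50) = -5 + 194/5 = 169/5 ≈ 33.800)
(-88 + z)*(-18) = (-88 + 169/5)*(-18) = -271/5*(-18) = 4878/5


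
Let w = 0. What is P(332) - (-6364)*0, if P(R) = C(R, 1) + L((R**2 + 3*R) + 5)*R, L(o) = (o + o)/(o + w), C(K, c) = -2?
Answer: 662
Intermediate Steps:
L(o) = 2 (L(o) = (o + o)/(o + 0) = (2*o)/o = 2)
P(R) = -2 + 2*R
P(332) - (-6364)*0 = (-2 + 2*332) - (-6364)*0 = (-2 + 664) - 1*0 = 662 + 0 = 662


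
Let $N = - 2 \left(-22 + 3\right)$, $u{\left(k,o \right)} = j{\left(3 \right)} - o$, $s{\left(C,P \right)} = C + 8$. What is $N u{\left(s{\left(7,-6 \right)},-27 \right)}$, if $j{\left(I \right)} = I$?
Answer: $1140$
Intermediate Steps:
$s{\left(C,P \right)} = 8 + C$
$u{\left(k,o \right)} = 3 - o$
$N = 38$ ($N = \left(-2\right) \left(-19\right) = 38$)
$N u{\left(s{\left(7,-6 \right)},-27 \right)} = 38 \left(3 - -27\right) = 38 \left(3 + 27\right) = 38 \cdot 30 = 1140$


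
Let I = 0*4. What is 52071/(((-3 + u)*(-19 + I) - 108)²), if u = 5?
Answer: 52071/21316 ≈ 2.4428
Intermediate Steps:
I = 0
52071/(((-3 + u)*(-19 + I) - 108)²) = 52071/(((-3 + 5)*(-19 + 0) - 108)²) = 52071/((2*(-19) - 108)²) = 52071/((-38 - 108)²) = 52071/((-146)²) = 52071/21316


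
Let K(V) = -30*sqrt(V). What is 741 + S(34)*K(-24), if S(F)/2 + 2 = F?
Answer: 741 - 3840*I*sqrt(6) ≈ 741.0 - 9406.0*I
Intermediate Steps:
S(F) = -4 + 2*F
741 + S(34)*K(-24) = 741 + (-4 + 2*34)*(-60*I*sqrt(6)) = 741 + (-4 + 68)*(-60*I*sqrt(6)) = 741 + 64*(-60*I*sqrt(6)) = 741 - 3840*I*sqrt(6)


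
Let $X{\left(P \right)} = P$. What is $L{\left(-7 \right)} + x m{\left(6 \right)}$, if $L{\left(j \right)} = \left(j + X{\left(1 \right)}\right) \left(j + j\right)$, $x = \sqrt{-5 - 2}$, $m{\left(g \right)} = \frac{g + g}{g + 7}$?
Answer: $84 + \frac{12 i \sqrt{7}}{13} \approx 84.0 + 2.4422 i$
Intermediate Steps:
$m{\left(g \right)} = \frac{2 g}{7 + g}$
$x = i \sqrt{7}$ ($x = \sqrt{-7} = i \sqrt{7} \approx 2.6458 i$)
$L{\left(j \right)} = 2 j \left(1 + j\right)$ ($L{\left(j \right)} = \left(j + 1\right) \left(j + j\right) = \left(1 + j\right) 2 j = 2 j \left(1 + j\right)$)
$L{\left(-7 \right)} + x m{\left(6 \right)} = 2 \left(-7\right) \left(1 - 7\right) + i \sqrt{7} \cdot 2 \cdot 6 \frac{1}{7 + 6} = 2 \left(-7\right) \left(-6\right) + i \sqrt{7} \cdot 2 \cdot 6 \cdot \frac{1}{13} = 84 + i \sqrt{7} \cdot 2 \cdot 6 \cdot \frac{1}{13} = 84 + i \sqrt{7} \cdot \frac{12}{13} = 84 + \frac{12 i \sqrt{7}}{13}$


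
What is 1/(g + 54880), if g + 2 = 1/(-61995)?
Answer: 61995/3402161609 ≈ 1.8222e-5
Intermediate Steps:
g = -123991/61995 (g = -2 + 1/(-61995) = -2 - 1/61995 = -123991/61995 ≈ -2.0000)
1/(g + 54880) = 1/(-123991/61995 + 54880) = 1/(3402161609/61995) = 61995/3402161609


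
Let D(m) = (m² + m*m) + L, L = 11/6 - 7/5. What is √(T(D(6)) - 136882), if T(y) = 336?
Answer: I*√136546 ≈ 369.52*I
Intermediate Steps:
L = 13/30 (L = 11*(⅙) - 7*⅕ = 11/6 - 7/5 = 13/30 ≈ 0.43333)
D(m) = 13/30 + 2*m² (D(m) = (m² + m*m) + 13/30 = (m² + m²) + 13/30 = 2*m² + 13/30 = 13/30 + 2*m²)
√(T(D(6)) - 136882) = √(336 - 136882) = √(-136546) = I*√136546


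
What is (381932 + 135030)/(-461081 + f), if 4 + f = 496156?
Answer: 516962/35071 ≈ 14.740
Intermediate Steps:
f = 496152 (f = -4 + 496156 = 496152)
(381932 + 135030)/(-461081 + f) = (381932 + 135030)/(-461081 + 496152) = 516962/35071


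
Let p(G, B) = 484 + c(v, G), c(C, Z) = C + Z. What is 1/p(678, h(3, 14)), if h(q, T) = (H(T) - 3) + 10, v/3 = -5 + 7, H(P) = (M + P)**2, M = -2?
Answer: 1/1168 ≈ 0.00085616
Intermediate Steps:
H(P) = (-2 + P)**2
v = 6 (v = 3*(-5 + 7) = 3*2 = 6)
h(q, T) = 7 + (-2 + T)**2 (h(q, T) = ((-2 + T)**2 - 3) + 10 = (-3 + (-2 + T)**2) + 10 = 7 + (-2 + T)**2)
p(G, B) = 490 + G (p(G, B) = 484 + (6 + G) = 490 + G)
1/p(678, h(3, 14)) = 1/(490 + 678) = 1/1168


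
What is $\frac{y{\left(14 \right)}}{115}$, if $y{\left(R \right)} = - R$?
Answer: $- \frac{14}{115} \approx -0.12174$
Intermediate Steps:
$\frac{y{\left(14 \right)}}{115} = \frac{\left(-1\right) 14}{115} = \left(-14\right) \frac{1}{115} = - \frac{14}{115}$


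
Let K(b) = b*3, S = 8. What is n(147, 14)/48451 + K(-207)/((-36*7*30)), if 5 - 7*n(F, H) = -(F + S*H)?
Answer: 1124933/13566280 ≈ 0.082921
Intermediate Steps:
K(b) = 3*b
n(F, H) = 5/7 + F/7 + 8*H/7 (n(F, H) = 5/7 - (-1)*(F + 8*H)/7 = 5/7 - (-F - 8*H)/7 = 5/7 + (F/7 + 8*H/7) = 5/7 + F/7 + 8*H/7)
n(147, 14)/48451 + K(-207)/((-36*7*30)) = (5/7 + (⅐)*147 + (8/7)*14)/48451 + (3*(-207))/((-36*7*30)) = (5/7 + 21 + 16)*(1/48451) - 621/((-252*30)) = (264/7)*(1/48451) - 621/(-7560) = 264/339157 - 621*(-1/7560) = 264/339157 + 23/280 = 1124933/13566280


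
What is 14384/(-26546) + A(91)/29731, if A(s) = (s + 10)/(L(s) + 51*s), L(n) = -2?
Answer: -76302651335/140818473289 ≈ -0.54185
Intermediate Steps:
A(s) = (10 + s)/(-2 + 51*s) (A(s) = (s + 10)/(-2 + 51*s) = (10 + s)/(-2 + 51*s))
14384/(-26546) + A(91)/29731 = 14384/(-26546) + ((10 + 91)/(-2 + 51*91))/29731 = 14384*(-1/26546) + (101/(-2 + 4641))*(1/29731) = -7192/13273 + (101/4639)*(1/29731) = -7192/13273 + 101/137922109 = -76302651335/140818473289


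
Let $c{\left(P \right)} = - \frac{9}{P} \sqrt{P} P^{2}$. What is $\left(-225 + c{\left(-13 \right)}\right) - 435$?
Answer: $-660 + 117 i \sqrt{13} \approx -660.0 + 421.85 i$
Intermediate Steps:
$c{\left(P \right)} = - 9 P^{\frac{3}{2}}$ ($c{\left(P \right)} = - \frac{9}{\sqrt{P}} P^{2} = - 9 P^{\frac{3}{2}}$)
$\left(-225 + c{\left(-13 \right)}\right) - 435 = \left(-225 - 9 \left(-13\right)^{\frac{3}{2}}\right) - 435 = \left(-225 - 9 \left(- 13 i \sqrt{13}\right)\right) - 435 = \left(-225 + 117 i \sqrt{13}\right) - 435 = -660 + 117 i \sqrt{13}$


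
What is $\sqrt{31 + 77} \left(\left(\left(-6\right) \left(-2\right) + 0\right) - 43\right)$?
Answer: $- 186 \sqrt{3} \approx -322.16$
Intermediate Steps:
$\sqrt{31 + 77} \left(\left(\left(-6\right) \left(-2\right) + 0\right) - 43\right) = \sqrt{108} \left(\left(12 + 0\right) - 43\right) = 6 \sqrt{3} \left(12 - 43\right) = 6 \sqrt{3} \left(-31\right) = - 186 \sqrt{3}$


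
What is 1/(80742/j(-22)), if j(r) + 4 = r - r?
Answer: -2/40371 ≈ -4.9541e-5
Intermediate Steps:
j(r) = -4 (j(r) = -4 + (r - r) = -4 + 0 = -4)
1/(80742/j(-22)) = 1/(80742/(-4)) = 1/(80742*(-¼)) = 1/(-40371/2) = -2/40371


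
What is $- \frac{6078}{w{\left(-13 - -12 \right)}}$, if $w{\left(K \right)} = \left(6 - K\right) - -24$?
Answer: $- \frac{6078}{31} \approx -196.06$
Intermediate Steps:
$w{\left(K \right)} = 30 - K$ ($w{\left(K \right)} = \left(6 - K\right) + 24 = 30 - K$)
$- \frac{6078}{w{\left(-13 - -12 \right)}} = - \frac{6078}{30 - \left(-13 - -12\right)} = - \frac{6078}{30 - \left(-13 + 12\right)} = - \frac{6078}{30 - -1} = - \frac{6078}{30 + 1} = - \frac{6078}{31}$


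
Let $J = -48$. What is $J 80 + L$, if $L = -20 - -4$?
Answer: $-3856$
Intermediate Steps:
$L = -16$ ($L = -20 + 4 = -16$)
$J 80 + L = \left(-48\right) 80 - 16 = -3840 - 16 = -3856$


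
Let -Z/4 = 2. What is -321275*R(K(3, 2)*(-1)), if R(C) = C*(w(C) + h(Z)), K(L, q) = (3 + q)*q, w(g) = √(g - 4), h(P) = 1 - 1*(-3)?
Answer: 12851000 + 3212750*I*√14 ≈ 1.2851e+7 + 1.2021e+7*I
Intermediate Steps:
Z = -8 (Z = -4*2 = -8)
h(P) = 4 (h(P) = 1 + 3 = 4)
w(g) = √(-4 + g)
K(L, q) = q*(3 + q)
R(C) = C*(4 + √(-4 + C)) (R(C) = C*(√(-4 + C) + 4) = C*(4 + √(-4 + C)))
-321275*R(K(3, 2)*(-1)) = -321275*(2*(3 + 2))*(-1)*(4 + √(-4 + (2*(3 + 2))*(-1))) = -321275*(2*5)*(-1)*(4 + √(-4 + (2*5)*(-1))) = -321275*10*(-1)*(4 + √(-4 + 10*(-1))) = -(-3212750)*(4 + √(-4 - 10)) = -(-3212750)*(4 + √(-14)) = -(-3212750)*(4 + I*√14) = -321275*(-40 - 10*I*√14) = 12851000 + 3212750*I*√14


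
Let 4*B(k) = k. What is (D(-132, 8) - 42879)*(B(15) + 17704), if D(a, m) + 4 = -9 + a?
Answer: -761858236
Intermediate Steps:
D(a, m) = -13 + a (D(a, m) = -4 + (-9 + a) = -13 + a)
B(k) = k/4
(D(-132, 8) - 42879)*(B(15) + 17704) = ((-13 - 132) - 42879)*((1/4)*15 + 17704) = (-145 - 42879)*(15/4 + 17704) = -43024*70831/4 = -761858236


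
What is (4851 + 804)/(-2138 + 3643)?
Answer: 1131/301 ≈ 3.7575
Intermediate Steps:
(4851 + 804)/(-2138 + 3643) = 5655/1505 = 5655*(1/1505) = 1131/301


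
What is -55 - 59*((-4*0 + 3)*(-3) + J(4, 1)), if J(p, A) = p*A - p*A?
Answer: 476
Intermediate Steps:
J(p, A) = 0 (J(p, A) = A*p - A*p = 0)
-55 - 59*((-4*0 + 3)*(-3) + J(4, 1)) = -55 - 59*((-4*0 + 3)*(-3) + 0) = -55 - 59*((0 + 3)*(-3) + 0) = -55 - 59*(3*(-3) + 0) = -55 - 59*(-9 + 0) = -55 - 59*(-9) = -55 + 531 = 476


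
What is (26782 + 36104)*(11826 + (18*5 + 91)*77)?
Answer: 1620132018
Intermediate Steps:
(26782 + 36104)*(11826 + (18*5 + 91)*77) = 62886*(11826 + (90 + 91)*77) = 62886*(11826 + 181*77) = 62886*(11826 + 13937) = 62886*25763 = 1620132018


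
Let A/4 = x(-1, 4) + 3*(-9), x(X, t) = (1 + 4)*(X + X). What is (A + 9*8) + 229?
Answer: 153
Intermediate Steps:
x(X, t) = 10*X (x(X, t) = 5*(2*X) = 10*X)
A = -148 (A = 4*(10*(-1) + 3*(-9)) = 4*(-10 - 27) = 4*(-37) = -148)
(A + 9*8) + 229 = (-148 + 9*8) + 229 = (-148 + 72) + 229 = -76 + 229 = 153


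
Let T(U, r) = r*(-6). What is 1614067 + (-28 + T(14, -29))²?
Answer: 1635383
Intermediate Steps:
T(U, r) = -6*r
1614067 + (-28 + T(14, -29))² = 1614067 + (-28 - 6*(-29))² = 1614067 + (-28 + 174)² = 1614067 + 146² = 1614067 + 21316 = 1635383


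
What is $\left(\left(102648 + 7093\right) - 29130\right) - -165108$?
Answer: $245719$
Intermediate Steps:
$\left(\left(102648 + 7093\right) - 29130\right) - -165108 = \left(109741 - 29130\right) + 165108 = 80611 + 165108 = 245719$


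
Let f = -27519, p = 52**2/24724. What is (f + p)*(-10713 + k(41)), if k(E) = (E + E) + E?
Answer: 1801298245170/6181 ≈ 2.9143e+8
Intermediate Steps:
p = 676/6181 (p = 2704*(1/24724) = 676/6181 ≈ 0.10937)
k(E) = 3*E (k(E) = 2*E + E = 3*E)
(f + p)*(-10713 + k(41)) = (-27519 + 676/6181)*(-10713 + 3*41) = -170094263*(-10713 + 123)/6181 = -170094263/6181*(-10590) = 1801298245170/6181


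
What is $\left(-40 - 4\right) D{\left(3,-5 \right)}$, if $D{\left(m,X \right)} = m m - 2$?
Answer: $-308$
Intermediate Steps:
$D{\left(m,X \right)} = -2 + m^{2}$ ($D{\left(m,X \right)} = m^{2} - 2 = -2 + m^{2}$)
$\left(-40 - 4\right) D{\left(3,-5 \right)} = \left(-40 - 4\right) \left(-2 + 3^{2}\right) = - 44 \left(-2 + 9\right) = \left(-44\right) 7 = -308$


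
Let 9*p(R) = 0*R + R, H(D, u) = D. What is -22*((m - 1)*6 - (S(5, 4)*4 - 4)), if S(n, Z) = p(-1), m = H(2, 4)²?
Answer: -4444/9 ≈ -493.78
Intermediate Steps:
m = 4 (m = 2² = 4)
p(R) = R/9 (p(R) = (0*R + R)/9 = (0 + R)/9 = R/9)
S(n, Z) = -⅑ (S(n, Z) = (⅑)*(-1) = -⅑)
-22*((m - 1)*6 - (S(5, 4)*4 - 4)) = -22*((4 - 1)*6 - (-⅑*4 - 4)) = -22*(3*6 - (-4/9 - 4)) = -22*(18 - 1*(-40/9)) = -22*(18 + 40/9) = -22*202/9 = -4444/9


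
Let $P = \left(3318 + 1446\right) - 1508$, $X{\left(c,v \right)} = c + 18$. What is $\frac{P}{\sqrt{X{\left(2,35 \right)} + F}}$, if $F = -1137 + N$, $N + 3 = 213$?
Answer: $- \frac{3256 i \sqrt{907}}{907} \approx - 108.11 i$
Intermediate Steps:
$N = 210$ ($N = -3 + 213 = 210$)
$X{\left(c,v \right)} = 18 + c$
$F = -927$ ($F = -1137 + 210 = -927$)
$P = 3256$ ($P = 4764 - 1508 = 3256$)
$\frac{P}{\sqrt{X{\left(2,35 \right)} + F}} = \frac{3256}{\sqrt{\left(18 + 2\right) - 927}} = \frac{3256}{\sqrt{20 - 927}} = \frac{3256}{\sqrt{-907}} = \frac{3256}{i \sqrt{907}} = 3256 \left(- \frac{i \sqrt{907}}{907}\right) = - \frac{3256 i \sqrt{907}}{907}$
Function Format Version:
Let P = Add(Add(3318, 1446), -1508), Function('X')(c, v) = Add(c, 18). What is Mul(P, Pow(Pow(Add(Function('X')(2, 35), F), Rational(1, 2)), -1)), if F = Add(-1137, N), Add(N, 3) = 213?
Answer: Mul(Rational(-3256, 907), I, Pow(907, Rational(1, 2))) ≈ Mul(-108.11, I)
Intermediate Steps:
N = 210 (N = Add(-3, 213) = 210)
Function('X')(c, v) = Add(18, c)
F = -927 (F = Add(-1137, 210) = -927)
P = 3256 (P = Add(4764, -1508) = 3256)
Mul(P, Pow(Pow(Add(Function('X')(2, 35), F), Rational(1, 2)), -1)) = Mul(3256, Pow(Pow(Add(Add(18, 2), -927), Rational(1, 2)), -1)) = Mul(3256, Pow(Pow(Add(20, -927), Rational(1, 2)), -1)) = Mul(3256, Pow(Pow(-907, Rational(1, 2)), -1)) = Mul(3256, Pow(Mul(I, Pow(907, Rational(1, 2))), -1)) = Mul(3256, Mul(Rational(-1, 907), I, Pow(907, Rational(1, 2)))) = Mul(Rational(-3256, 907), I, Pow(907, Rational(1, 2)))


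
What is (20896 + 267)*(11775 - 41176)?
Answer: -622213363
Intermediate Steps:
(20896 + 267)*(11775 - 41176) = 21163*(-29401) = -622213363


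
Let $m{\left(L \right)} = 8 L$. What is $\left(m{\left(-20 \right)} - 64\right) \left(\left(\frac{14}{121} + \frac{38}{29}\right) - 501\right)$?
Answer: $\frac{392673120}{3509} \approx 1.119 \cdot 10^{5}$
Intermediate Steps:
$\left(m{\left(-20 \right)} - 64\right) \left(\left(\frac{14}{121} + \frac{38}{29}\right) - 501\right) = \left(8 \left(-20\right) - 64\right) \left(\left(\frac{14}{121} + \frac{38}{29}\right) - 501\right) = \left(-160 - 64\right) \left(\left(14 \cdot \frac{1}{121} + 38 \cdot \frac{1}{29}\right) - 501\right) = - 224 \left(\left(\frac{14}{121} + \frac{38}{29}\right) - 501\right) = - 224 \left(\frac{5004}{3509} - 501\right) = \left(-224\right) \left(- \frac{1753005}{3509}\right) = \frac{392673120}{3509}$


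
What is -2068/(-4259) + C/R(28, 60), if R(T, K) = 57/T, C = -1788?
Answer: -71034900/80921 ≈ -877.83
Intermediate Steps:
-2068/(-4259) + C/R(28, 60) = -2068/(-4259) - 1788/(57/28) = -2068*(-1/4259) - 1788/(57*(1/28)) = 2068/4259 - 1788/57/28 = 2068/4259 - 1788*28/57 = 2068/4259 - 16688/19 = -71034900/80921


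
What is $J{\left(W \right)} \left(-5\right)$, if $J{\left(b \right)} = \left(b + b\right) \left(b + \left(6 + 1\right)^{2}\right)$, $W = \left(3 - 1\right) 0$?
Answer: $0$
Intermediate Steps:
$W = 0$ ($W = 2 \cdot 0 = 0$)
$J{\left(b \right)} = 2 b \left(49 + b\right)$ ($J{\left(b \right)} = 2 b \left(b + 7^{2}\right) = 2 b \left(b + 49\right) = 2 b \left(49 + b\right)$)
$J{\left(W \right)} \left(-5\right) = 2 \cdot 0 \left(49 + 0\right) \left(-5\right) = 2 \cdot 0 \cdot 49 \left(-5\right) = 0 \left(-5\right) = 0$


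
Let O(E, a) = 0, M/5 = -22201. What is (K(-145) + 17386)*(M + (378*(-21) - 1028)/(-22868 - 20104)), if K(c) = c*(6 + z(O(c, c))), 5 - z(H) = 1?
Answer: -6334690003232/3581 ≈ -1.7690e+9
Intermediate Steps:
M = -111005 (M = 5*(-22201) = -111005)
z(H) = 4 (z(H) = 5 - 1*1 = 5 - 1 = 4)
K(c) = 10*c (K(c) = c*(6 + 4) = c*10 = 10*c)
(K(-145) + 17386)*(M + (378*(-21) - 1028)/(-22868 - 20104)) = (10*(-145) + 17386)*(-111005 + (378*(-21) - 1028)/(-22868 - 20104)) = (-1450 + 17386)*(-111005 + (-7938 - 1028)/(-42972)) = 15936*(-111005 - 8966*(-1/42972)) = 15936*(-111005 + 4483/21486) = 15936*(-2385048947/21486) = -6334690003232/3581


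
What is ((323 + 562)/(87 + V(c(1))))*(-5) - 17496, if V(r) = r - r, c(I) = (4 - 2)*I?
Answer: -508859/29 ≈ -17547.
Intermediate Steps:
c(I) = 2*I
V(r) = 0
((323 + 562)/(87 + V(c(1))))*(-5) - 17496 = ((323 + 562)/(87 + 0))*(-5) - 17496 = (885/87)*(-5) - 17496 = (885*(1/87))*(-5) - 17496 = (295/29)*(-5) - 17496 = -1475/29 - 17496 = -508859/29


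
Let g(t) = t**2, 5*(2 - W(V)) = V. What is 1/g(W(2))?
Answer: 25/64 ≈ 0.39063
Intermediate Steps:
W(V) = 2 - V/5
1/g(W(2)) = 1/((2 - 1/5*2)**2) = 1/((2 - 2/5)**2) = 1/((8/5)**2) = 1/(64/25) = 25/64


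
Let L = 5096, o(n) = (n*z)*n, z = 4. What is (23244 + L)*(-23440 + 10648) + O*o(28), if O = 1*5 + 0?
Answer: -362509600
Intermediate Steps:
o(n) = 4*n² (o(n) = (n*4)*n = (4*n)*n = 4*n²)
O = 5 (O = 5 + 0 = 5)
(23244 + L)*(-23440 + 10648) + O*o(28) = (23244 + 5096)*(-23440 + 10648) + 5*(4*28²) = 28340*(-12792) + 5*(4*784) = -362525280 + 5*3136 = -362525280 + 15680 = -362509600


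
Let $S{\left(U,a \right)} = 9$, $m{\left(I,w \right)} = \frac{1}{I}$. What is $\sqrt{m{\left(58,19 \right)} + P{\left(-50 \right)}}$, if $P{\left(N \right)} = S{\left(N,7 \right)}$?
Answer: $\frac{\sqrt{30334}}{58} \approx 3.0029$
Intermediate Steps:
$P{\left(N \right)} = 9$
$\sqrt{m{\left(58,19 \right)} + P{\left(-50 \right)}} = \sqrt{\frac{1}{58} + 9} = \sqrt{\frac{523}{58}} = \frac{\sqrt{30334}}{58}$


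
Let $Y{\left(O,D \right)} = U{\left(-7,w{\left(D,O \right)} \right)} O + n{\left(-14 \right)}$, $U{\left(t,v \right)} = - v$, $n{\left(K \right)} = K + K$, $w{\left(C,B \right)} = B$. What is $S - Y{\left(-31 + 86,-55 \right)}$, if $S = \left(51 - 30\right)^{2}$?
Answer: $3494$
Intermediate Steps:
$n{\left(K \right)} = 2 K$
$S = 441$ ($S = 21^{2} = 441$)
$Y{\left(O,D \right)} = -28 - O^{2}$ ($Y{\left(O,D \right)} = - O O + 2 \left(-14\right) = - O^{2} - 28 = -28 - O^{2}$)
$S - Y{\left(-31 + 86,-55 \right)} = 441 - \left(-28 - \left(-31 + 86\right)^{2}\right) = 441 - \left(-28 - 55^{2}\right) = 441 - \left(-28 - 3025\right) = 441 - -3053 = 441 + 3053 = 3494$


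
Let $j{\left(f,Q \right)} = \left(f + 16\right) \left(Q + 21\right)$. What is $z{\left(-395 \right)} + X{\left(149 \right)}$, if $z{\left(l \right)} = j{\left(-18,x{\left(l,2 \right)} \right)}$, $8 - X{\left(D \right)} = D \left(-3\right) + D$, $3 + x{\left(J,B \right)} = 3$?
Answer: $264$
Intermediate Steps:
$x{\left(J,B \right)} = 0$ ($x{\left(J,B \right)} = -3 + 3 = 0$)
$X{\left(D \right)} = 8 + 2 D$ ($X{\left(D \right)} = 8 - \left(D \left(-3\right) + D\right) = 8 - \left(- 3 D + D\right) = 8 - - 2 D = 8 + 2 D$)
$j{\left(f,Q \right)} = \left(16 + f\right) \left(21 + Q\right)$
$z{\left(l \right)} = -42$ ($z{\left(l \right)} = 336 + 16 \cdot 0 + 21 \left(-18\right) + 0 \left(-18\right) = 336 + 0 - 378 + 0 = -42$)
$z{\left(-395 \right)} + X{\left(149 \right)} = -42 + \left(8 + 2 \cdot 149\right) = -42 + \left(8 + 298\right) = -42 + 306 = 264$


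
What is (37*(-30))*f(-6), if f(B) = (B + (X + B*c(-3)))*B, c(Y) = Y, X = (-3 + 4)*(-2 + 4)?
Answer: 93240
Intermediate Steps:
X = 2 (X = 1*2 = 2)
f(B) = B*(2 - 2*B) (f(B) = (B + (2 + B*(-3)))*B = (B + (2 - 3*B))*B = (2 - 2*B)*B = B*(2 - 2*B))
(37*(-30))*f(-6) = (37*(-30))*(2*(-6)*(1 - 1*(-6))) = -2220*(-6)*(1 + 6) = -2220*(-6)*7 = -1110*(-84) = 93240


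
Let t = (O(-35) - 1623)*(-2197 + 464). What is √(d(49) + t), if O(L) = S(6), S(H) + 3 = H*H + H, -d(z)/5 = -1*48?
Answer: 4*√171582 ≈ 1656.9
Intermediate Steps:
d(z) = 240 (d(z) = -(-5)*48 = -5*(-48) = 240)
S(H) = -3 + H + H² (S(H) = -3 + (H*H + H) = -3 + (H² + H) = -3 + (H + H²) = -3 + H + H²)
O(L) = 39 (O(L) = -3 + 6 + 6² = -3 + 6 + 36 = 39)
t = 2745072 (t = (39 - 1623)*(-2197 + 464) = -1584*(-1733) = 2745072)
√(d(49) + t) = √(240 + 2745072) = √2745312 = 4*√171582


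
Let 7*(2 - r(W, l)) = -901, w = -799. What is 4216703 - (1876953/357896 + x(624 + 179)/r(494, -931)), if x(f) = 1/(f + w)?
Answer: 1380862422214207/327474840 ≈ 4.2167e+6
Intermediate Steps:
r(W, l) = 915/7 (r(W, l) = 2 - ⅐*(-901) = 2 + 901/7 = 915/7)
x(f) = 1/(-799 + f) (x(f) = 1/(f - 799) = 1/(-799 + f))
4216703 - (1876953/357896 + x(624 + 179)/r(494, -931)) = 4216703 - (1876953/357896 + 1/((-799 + (624 + 179))*(915/7))) = 4216703 - (1876953*(1/357896) + (7/915)/(-799 + 803)) = 4216703 - (1876953/357896 + (7/915)/4) = 4216703 - (1876953/357896 + (¼)*(7/915)) = 4216703 - (1876953/357896 + 7/3660) = 4216703 - 1*1718038313/327474840 = 4216703 - 1718038313/327474840 = 1380862422214207/327474840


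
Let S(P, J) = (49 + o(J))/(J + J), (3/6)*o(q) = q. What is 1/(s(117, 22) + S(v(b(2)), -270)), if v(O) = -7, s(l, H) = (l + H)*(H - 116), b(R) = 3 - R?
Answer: -540/7055149 ≈ -7.6540e-5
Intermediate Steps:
s(l, H) = (-116 + H)*(H + l) (s(l, H) = (H + l)*(-116 + H) = (-116 + H)*(H + l))
o(q) = 2*q
S(P, J) = (49 + 2*J)/(2*J) (S(P, J) = (49 + 2*J)/(J + J) = (49 + 2*J)/((2*J)) = (49 + 2*J)*(1/(2*J)) = (49 + 2*J)/(2*J))
1/(s(117, 22) + S(v(b(2)), -270)) = 1/((22² - 116*22 - 116*117 + 22*117) + (49/2 - 270)/(-270)) = 1/((484 - 2552 - 13572 + 2574) - 1/270*(-491/2)) = 1/(-13066 + 491/540) = 1/(-7055149/540) = -540/7055149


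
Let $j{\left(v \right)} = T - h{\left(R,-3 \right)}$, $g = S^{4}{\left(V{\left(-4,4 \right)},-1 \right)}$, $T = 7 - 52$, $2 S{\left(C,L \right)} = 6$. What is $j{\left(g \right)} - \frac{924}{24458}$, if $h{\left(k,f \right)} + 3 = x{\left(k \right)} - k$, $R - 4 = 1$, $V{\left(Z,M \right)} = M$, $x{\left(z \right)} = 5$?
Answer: $- \frac{73440}{1747} \approx -42.038$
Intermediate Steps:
$S{\left(C,L \right)} = 3$ ($S{\left(C,L \right)} = \frac{1}{2} \cdot 6 = 3$)
$T = -45$
$g = 81$ ($g = 3^{4} = 81$)
$R = 5$ ($R = 4 + 1 = 5$)
$h{\left(k,f \right)} = 2 - k$ ($h{\left(k,f \right)} = -3 - \left(-5 + k\right) = 2 - k$)
$j{\left(v \right)} = -42$ ($j{\left(v \right)} = -45 - \left(2 - 5\right) = -45 - -3 = -45 + 3 = -42$)
$j{\left(g \right)} - \frac{924}{24458} = -42 - \frac{924}{24458} = -42 - \frac{66}{1747} = - \frac{73440}{1747}$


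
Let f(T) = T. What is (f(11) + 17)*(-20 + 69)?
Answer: 1372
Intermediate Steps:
(f(11) + 17)*(-20 + 69) = (11 + 17)*(-20 + 69) = 28*49 = 1372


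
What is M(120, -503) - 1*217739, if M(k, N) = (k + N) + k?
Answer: -218002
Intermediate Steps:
M(k, N) = N + 2*k (M(k, N) = (N + k) + k = N + 2*k)
M(120, -503) - 1*217739 = (-503 + 2*120) - 1*217739 = (-503 + 240) - 217739 = -263 - 217739 = -218002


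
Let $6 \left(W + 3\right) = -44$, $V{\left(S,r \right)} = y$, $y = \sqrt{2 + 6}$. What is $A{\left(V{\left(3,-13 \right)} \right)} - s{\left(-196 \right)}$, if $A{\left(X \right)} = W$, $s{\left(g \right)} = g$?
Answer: $\frac{557}{3} \approx 185.67$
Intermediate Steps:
$y = 2 \sqrt{2}$ ($y = \sqrt{8} = 2 \sqrt{2} \approx 2.8284$)
$V{\left(S,r \right)} = 2 \sqrt{2}$
$W = - \frac{31}{3}$ ($W = -3 + \frac{1}{6} \left(-44\right) = -3 - \frac{22}{3} = - \frac{31}{3} \approx -10.333$)
$A{\left(X \right)} = - \frac{31}{3}$
$A{\left(V{\left(3,-13 \right)} \right)} - s{\left(-196 \right)} = - \frac{31}{3} - -196 = - \frac{31}{3} + 196 = \frac{557}{3}$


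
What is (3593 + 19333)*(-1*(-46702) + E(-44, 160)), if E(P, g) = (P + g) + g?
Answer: 1077017628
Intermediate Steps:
E(P, g) = P + 2*g
(3593 + 19333)*(-1*(-46702) + E(-44, 160)) = (3593 + 19333)*(-1*(-46702) + (-44 + 2*160)) = 22926*(46702 + (-44 + 320)) = 22926*(46702 + 276) = 22926*46978 = 1077017628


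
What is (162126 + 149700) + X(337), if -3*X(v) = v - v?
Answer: 311826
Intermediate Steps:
X(v) = 0 (X(v) = -(v - v)/3 = -⅓*0 = 0)
(162126 + 149700) + X(337) = (162126 + 149700) + 0 = 311826 + 0 = 311826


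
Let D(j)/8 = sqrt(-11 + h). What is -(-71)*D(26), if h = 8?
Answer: 568*I*sqrt(3) ≈ 983.8*I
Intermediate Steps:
D(j) = 8*I*sqrt(3) (D(j) = 8*sqrt(-11 + 8) = 8*sqrt(-3) = 8*(I*sqrt(3)) = 8*I*sqrt(3))
-(-71)*D(26) = -(-71)*8*I*sqrt(3) = -(-568)*I*sqrt(3) = 568*I*sqrt(3)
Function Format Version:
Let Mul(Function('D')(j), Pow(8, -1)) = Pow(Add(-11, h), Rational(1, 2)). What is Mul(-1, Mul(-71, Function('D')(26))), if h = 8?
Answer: Mul(568, I, Pow(3, Rational(1, 2))) ≈ Mul(983.80, I)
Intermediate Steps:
Function('D')(j) = Mul(8, I, Pow(3, Rational(1, 2))) (Function('D')(j) = Mul(8, Pow(Add(-11, 8), Rational(1, 2))) = Mul(8, Pow(-3, Rational(1, 2))) = Mul(8, Mul(I, Pow(3, Rational(1, 2)))) = Mul(8, I, Pow(3, Rational(1, 2))))
Mul(-1, Mul(-71, Function('D')(26))) = Mul(-1, Mul(-71, Mul(8, I, Pow(3, Rational(1, 2))))) = Mul(-1, Mul(-568, I, Pow(3, Rational(1, 2)))) = Mul(568, I, Pow(3, Rational(1, 2)))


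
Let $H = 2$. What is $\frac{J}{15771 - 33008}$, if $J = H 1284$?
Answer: $- \frac{2568}{17237} \approx -0.14898$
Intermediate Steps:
$J = 2568$ ($J = 2 \cdot 1284 = 2568$)
$\frac{J}{15771 - 33008} = \frac{2568}{15771 - 33008} = \frac{2568}{-17237} = 2568 \left(- \frac{1}{17237}\right) = - \frac{2568}{17237}$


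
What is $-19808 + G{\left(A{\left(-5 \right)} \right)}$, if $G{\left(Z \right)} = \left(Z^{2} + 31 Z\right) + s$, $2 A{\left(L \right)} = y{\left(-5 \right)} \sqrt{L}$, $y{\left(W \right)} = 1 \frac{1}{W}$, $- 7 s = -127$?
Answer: $- \frac{2770587}{140} - \frac{31 i \sqrt{5}}{10} \approx -19790.0 - 6.9318 i$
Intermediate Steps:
$s = \frac{127}{7}$ ($s = \left(- \frac{1}{7}\right) \left(-127\right) = \frac{127}{7} \approx 18.143$)
$y{\left(W \right)} = \frac{1}{W}$
$A{\left(L \right)} = - \frac{\sqrt{L}}{10}$ ($A{\left(L \right)} = \frac{\frac{1}{-5} \sqrt{L}}{2} = \frac{\left(- \frac{1}{5}\right) \sqrt{L}}{2} = - \frac{\sqrt{L}}{10}$)
$G{\left(Z \right)} = \frac{127}{7} + Z^{2} + 31 Z$ ($G{\left(Z \right)} = \left(Z^{2} + 31 Z\right) + \frac{127}{7} = \frac{127}{7} + Z^{2} + 31 Z$)
$-19808 + G{\left(A{\left(-5 \right)} \right)} = -19808 + \left(\frac{127}{7} + \left(- \frac{\sqrt{-5}}{10}\right)^{2} + 31 \left(- \frac{\sqrt{-5}}{10}\right)\right) = -19808 + \left(\frac{127}{7} + \left(- \frac{i \sqrt{5}}{10}\right)^{2} + 31 \left(- \frac{i \sqrt{5}}{10}\right)\right) = -19808 - \left(- \frac{2533}{140} + \frac{31 i \sqrt{5}}{10}\right) = -19808 + \left(\frac{2533}{140} - \frac{31 i \sqrt{5}}{10}\right) = - \frac{2770587}{140} - \frac{31 i \sqrt{5}}{10}$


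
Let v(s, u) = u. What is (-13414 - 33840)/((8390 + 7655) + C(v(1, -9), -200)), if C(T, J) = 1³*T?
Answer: -23627/8018 ≈ -2.9467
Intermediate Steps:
C(T, J) = T (C(T, J) = 1*T = T)
(-13414 - 33840)/((8390 + 7655) + C(v(1, -9), -200)) = (-13414 - 33840)/((8390 + 7655) - 9) = -47254/(16045 - 9) = -47254/16036 = -47254*1/16036 = -23627/8018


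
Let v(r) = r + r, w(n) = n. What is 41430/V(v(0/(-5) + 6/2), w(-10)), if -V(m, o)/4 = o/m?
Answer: 12429/2 ≈ 6214.5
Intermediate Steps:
v(r) = 2*r
V(m, o) = -4*o/m
41430/V(v(0/(-5) + 6/2), w(-10)) = 41430/((-4*(-10)/2*(0/(-5) + 6/2))) = 41430/((-4*(-10)/2*(0*(-⅕) + 6*(½)))) = 41430/((-4*(-10)/2*(0 + 3))) = 41430/((-4*(-10)/2*3)) = 41430/((-4*(-10)/6)) = 41430/((-4*(-10)*⅙)) = 41430/(20/3) = 41430*(3/20) = 12429/2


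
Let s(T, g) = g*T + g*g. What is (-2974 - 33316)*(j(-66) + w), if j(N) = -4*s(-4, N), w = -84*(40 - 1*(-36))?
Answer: 902314560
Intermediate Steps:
s(T, g) = g² + T*g (s(T, g) = T*g + g² = g² + T*g)
w = -6384 (w = -84*(40 + 36) = -84*76 = -6384)
j(N) = -4*N*(-4 + N)
(-2974 - 33316)*(j(-66) + w) = (-2974 - 33316)*(4*(-66)*(4 - 1*(-66)) - 6384) = -36290*(4*(-66)*(4 + 66) - 6384) = -36290*(4*(-66)*70 - 6384) = -36290*(-18480 - 6384) = -36290*(-24864) = 902314560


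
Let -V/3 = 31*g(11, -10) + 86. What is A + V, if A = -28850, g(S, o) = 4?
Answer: -29480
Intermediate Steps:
V = -630 (V = -3*(31*4 + 86) = -3*(124 + 86) = -3*210 = -630)
A + V = -28850 - 630 = -29480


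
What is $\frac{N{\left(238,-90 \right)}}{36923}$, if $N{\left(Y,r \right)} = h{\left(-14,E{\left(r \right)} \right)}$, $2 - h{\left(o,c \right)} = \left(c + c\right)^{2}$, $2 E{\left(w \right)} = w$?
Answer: $- \frac{8098}{36923} \approx -0.21932$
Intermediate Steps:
$E{\left(w \right)} = \frac{w}{2}$
$h{\left(o,c \right)} = 2 - 4 c^{2}$ ($h{\left(o,c \right)} = 2 - \left(c + c\right)^{2} = 2 - \left(2 c\right)^{2} = 2 - 4 c^{2}$)
$N{\left(Y,r \right)} = 2 - r^{2}$ ($N{\left(Y,r \right)} = 2 - 4 \left(\frac{r}{2}\right)^{2} = 2 - 4 \frac{r^{2}}{4} = 2 - r^{2}$)
$\frac{N{\left(238,-90 \right)}}{36923} = \frac{2 - \left(-90\right)^{2}}{36923} = \left(2 - 8100\right) \frac{1}{36923} = \left(-8098\right) \frac{1}{36923} = - \frac{8098}{36923}$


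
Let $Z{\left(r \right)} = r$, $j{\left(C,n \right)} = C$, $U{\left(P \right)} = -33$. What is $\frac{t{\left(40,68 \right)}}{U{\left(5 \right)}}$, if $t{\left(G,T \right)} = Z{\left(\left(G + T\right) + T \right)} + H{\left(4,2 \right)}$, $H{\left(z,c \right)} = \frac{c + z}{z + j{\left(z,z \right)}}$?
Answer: $- \frac{707}{132} \approx -5.3561$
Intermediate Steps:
$H{\left(z,c \right)} = \frac{c + z}{2 z}$ ($H{\left(z,c \right)} = \frac{c + z}{z + z} = \frac{c + z}{2 z}$)
$t{\left(G,T \right)} = \frac{3}{4} + G + 2 T$ ($t{\left(G,T \right)} = \left(\left(G + T\right) + T\right) + \frac{2 + 4}{2 \cdot 4} = \left(G + 2 T\right) + \frac{1}{2} \cdot \frac{1}{4} \cdot 6 = \left(G + 2 T\right) + \frac{3}{4} = \frac{3}{4} + G + 2 T$)
$\frac{t{\left(40,68 \right)}}{U{\left(5 \right)}} = \frac{\frac{3}{4} + 40 + 2 \cdot 68}{-33} = \left(\frac{3}{4} + 40 + 136\right) \left(- \frac{1}{33}\right) = \frac{707}{4} \left(- \frac{1}{33}\right) = - \frac{707}{132}$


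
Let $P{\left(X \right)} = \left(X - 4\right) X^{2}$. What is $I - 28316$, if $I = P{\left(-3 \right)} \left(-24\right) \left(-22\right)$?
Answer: $-61580$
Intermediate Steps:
$P{\left(X \right)} = X^{2} \left(-4 + X\right)$ ($P{\left(X \right)} = \left(-4 + X\right) X^{2} = X^{2} \left(-4 + X\right)$)
$I = -33264$ ($I = \left(-3\right)^{2} \left(-4 - 3\right) \left(-24\right) \left(-22\right) = 9 \left(-7\right) \left(-24\right) \left(-22\right) = \left(-63\right) \left(-24\right) \left(-22\right) = 1512 \left(-22\right) = -33264$)
$I - 28316 = -33264 - 28316 = -61580$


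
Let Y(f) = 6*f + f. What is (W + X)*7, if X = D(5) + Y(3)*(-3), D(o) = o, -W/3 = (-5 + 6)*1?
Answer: -427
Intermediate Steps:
W = -3 (W = -3*(-5 + 6) = -3 ≈ -3.0000)
Y(f) = 7*f
X = -58 (X = 5 + (7*3)*(-3) = 5 + 21*(-3) = 5 - 63 = -58)
(W + X)*7 = (-3 - 58)*7 = -61*7 = -427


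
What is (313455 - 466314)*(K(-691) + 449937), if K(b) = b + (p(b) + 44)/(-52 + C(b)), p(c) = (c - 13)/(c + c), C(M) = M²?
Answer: -7551632053157025750/109967813 ≈ -6.8671e+10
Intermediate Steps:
p(c) = (-13 + c)/(2*c) (p(c) = (-13 + c)/((2*c)) = (-13 + c)*(1/(2*c)) = (-13 + c)/(2*c))
K(b) = b + (44 + (-13 + b)/(2*b))/(-52 + b²) (K(b) = b + ((-13 + b)/(2*b) + 44)/(-52 + b²) = b + (44 + (-13 + b)/(2*b))/(-52 + b²))
(313455 - 466314)*(K(-691) + 449937) = (313455 - 466314)*((½)*(-13 - 691 + 2*(-691)*(44 + (-691)³ - 52*(-691)))/(-691*(-52 + (-691)²)) + 449937) = -152859*((½)*(-1/691)*(-13 - 691 + 2*(-691)*(44 - 329939371 + 35932))/(-52 + 477481) + 449937) = -152859*((½)*(-1/691)*(-13 - 691 + 2*(-691)*(-329903395))/477429 + 449937) = -152859*((½)*(-1/691)*(1/477429)*(-13 - 691 + 455926491890) + 449937) = -152859*((½)*(-1/691)*(1/477429)*455926491186 + 449937) = -152859*(-75987748531/109967813 + 449937) = -152859*49402600129250/109967813 = -7551632053157025750/109967813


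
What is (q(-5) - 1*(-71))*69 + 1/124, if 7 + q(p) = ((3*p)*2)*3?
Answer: -222455/124 ≈ -1794.0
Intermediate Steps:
q(p) = -7 + 18*p (q(p) = -7 + ((3*p)*2)*3 = -7 + (6*p)*3 = -7 + 18*p)
(q(-5) - 1*(-71))*69 + 1/124 = ((-7 + 18*(-5)) - 1*(-71))*69 + 1/124 = ((-7 - 90) + 71)*69 + 1/124 = (-97 + 71)*69 + 1/124 = -26*69 + 1/124 = -1794 + 1/124 = -222455/124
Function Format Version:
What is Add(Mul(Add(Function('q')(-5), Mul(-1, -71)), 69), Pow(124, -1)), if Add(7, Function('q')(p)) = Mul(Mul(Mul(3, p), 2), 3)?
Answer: Rational(-222455, 124) ≈ -1794.0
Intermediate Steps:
Function('q')(p) = Add(-7, Mul(18, p)) (Function('q')(p) = Add(-7, Mul(Mul(Mul(3, p), 2), 3)) = Add(-7, Mul(Mul(6, p), 3)) = Add(-7, Mul(18, p)))
Add(Mul(Add(Function('q')(-5), Mul(-1, -71)), 69), Pow(124, -1)) = Add(Mul(Add(Add(-7, Mul(18, -5)), Mul(-1, -71)), 69), Pow(124, -1)) = Add(Mul(Add(Add(-7, -90), 71), 69), Rational(1, 124)) = Add(Mul(Add(-97, 71), 69), Rational(1, 124)) = Add(Mul(-26, 69), Rational(1, 124)) = Add(-1794, Rational(1, 124)) = Rational(-222455, 124)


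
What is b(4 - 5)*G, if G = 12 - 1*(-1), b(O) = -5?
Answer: -65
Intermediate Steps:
G = 13 (G = 12 + 1 = 13)
b(4 - 5)*G = -5*13 = -65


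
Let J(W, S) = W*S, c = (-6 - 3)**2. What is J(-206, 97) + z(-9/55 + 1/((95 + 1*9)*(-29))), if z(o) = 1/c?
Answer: -1618541/81 ≈ -19982.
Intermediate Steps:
c = 81 (c = (-9)**2 = 81)
z(o) = 1/81
J(W, S) = S*W
J(-206, 97) + z(-9/55 + 1/((95 + 1*9)*(-29))) = 97*(-206) + 1/81 = -19982 + 1/81 = -1618541/81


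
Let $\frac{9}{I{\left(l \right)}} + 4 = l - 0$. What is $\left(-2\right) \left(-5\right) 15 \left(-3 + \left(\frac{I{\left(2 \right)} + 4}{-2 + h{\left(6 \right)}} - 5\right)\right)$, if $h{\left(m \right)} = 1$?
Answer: $-1125$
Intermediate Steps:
$I{\left(l \right)} = \frac{9}{-4 + l}$ ($I{\left(l \right)} = \frac{9}{-4 + \left(l - 0\right)} = \frac{9}{-4 + \left(l + 0\right)} = \frac{9}{-4 + l}$)
$\left(-2\right) \left(-5\right) 15 \left(-3 + \left(\frac{I{\left(2 \right)} + 4}{-2 + h{\left(6 \right)}} - 5\right)\right) = \left(-2\right) \left(-5\right) 15 \left(-3 - \left(5 - \frac{\frac{9}{-4 + 2} + 4}{-2 + 1}\right)\right) = 10 \cdot 15 \left(-3 - \left(5 - \frac{\frac{9}{-2} + 4}{-1}\right)\right) = 150 \left(-3 - \left(5 - \left(9 \left(- \frac{1}{2}\right) + 4\right) \left(-1\right)\right)\right) = 150 \left(-3 - \left(5 - \left(- \frac{9}{2} + 4\right) \left(-1\right)\right)\right) = 150 \left(-3 - \frac{9}{2}\right) = 150 \left(- \frac{15}{2}\right) = -1125$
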